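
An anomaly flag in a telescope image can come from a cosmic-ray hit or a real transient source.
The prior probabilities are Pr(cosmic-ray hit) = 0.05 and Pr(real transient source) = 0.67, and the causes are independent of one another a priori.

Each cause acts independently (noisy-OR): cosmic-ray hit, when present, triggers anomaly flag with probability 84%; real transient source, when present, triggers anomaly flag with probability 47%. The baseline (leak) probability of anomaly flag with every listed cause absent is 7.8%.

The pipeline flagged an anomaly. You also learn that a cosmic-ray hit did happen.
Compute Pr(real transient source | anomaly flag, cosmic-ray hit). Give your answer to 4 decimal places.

Under noisy-OR, P(anomaly flag | causes) = 1 − (1−0.078)·∏(1−qᵢ) over the active causes.
P(anomaly flag | cosmic-ray hit) = 0.85248·0.33 + 0.921814·0.67 = 0.281318 + 0.617615 = 0.898933
Restricting to configurations with real transient source present: 0.921814·0.67 = 0.617615.
Hence the posterior is 0.617615/0.898933 ≈ 0.6871.

Pr(real transient source | anomaly flag, cosmic-ray hit) ≈ 0.6871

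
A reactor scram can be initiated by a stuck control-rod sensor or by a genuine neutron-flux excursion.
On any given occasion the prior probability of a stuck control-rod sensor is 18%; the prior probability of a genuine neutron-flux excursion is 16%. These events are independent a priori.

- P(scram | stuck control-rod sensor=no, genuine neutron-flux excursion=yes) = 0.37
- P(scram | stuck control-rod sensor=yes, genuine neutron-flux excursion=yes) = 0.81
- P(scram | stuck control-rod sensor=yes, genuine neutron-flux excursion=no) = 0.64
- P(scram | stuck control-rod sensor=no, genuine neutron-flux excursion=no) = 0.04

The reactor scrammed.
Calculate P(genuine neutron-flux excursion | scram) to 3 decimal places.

Weight on genuine neutron-flux excursion=true, given the evidence: 0.048544 + 0.023328 = 0.071872
Denominator P(scram): 0.04*0.82*0.84 + 0.37*0.82*0.16 + 0.64*0.18*0.84 + 0.81*0.18*0.16 = 0.196192
Posterior = 0.071872 / 0.196192 ≈ 0.366

P(genuine neutron-flux excursion | scram) ≈ 0.366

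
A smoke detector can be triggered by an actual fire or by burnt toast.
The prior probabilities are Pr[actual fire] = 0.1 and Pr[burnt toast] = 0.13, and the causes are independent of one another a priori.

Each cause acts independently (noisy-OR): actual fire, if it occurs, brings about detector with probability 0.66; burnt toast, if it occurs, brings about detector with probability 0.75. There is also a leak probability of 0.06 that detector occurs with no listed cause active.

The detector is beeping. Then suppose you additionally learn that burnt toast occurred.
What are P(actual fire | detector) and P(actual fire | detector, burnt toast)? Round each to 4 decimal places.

Under noisy-OR, P(detector | causes) = 1 − (1−0.06)·∏(1−qᵢ) over the active causes.
By total probability over the 4 (actual fire, burnt toast) configurations:
  P(detector) = 0.06×0.9×0.87 + 0.765×0.9×0.13 + 0.6804×0.1×0.87 + 0.9201×0.1×0.13
        = 0.046980 + 0.089505 + 0.059195 + 0.011961 = 0.207641
Keeping only the actual fire-present terms gives 0.071156, so
  P(actual fire | detector) = 0.071156 / 0.207641 ≈ 0.3427

Now condition on the additional information:
Weight on actual fire=true, given the evidence: 0.9201*0.1 = 0.092010
Denominator P(detector | burnt toast): 0.765*0.9 + 0.9201*0.1 = 0.780510
P(actual fire | detector, burnt toast) = 0.092010/0.780510 ≈ 0.1179
This is intercausal reasoning (explaining away): once burnt toast accounts for the detector, actual fire becomes less likely.

P(actual fire | detector) ≈ 0.3427; P(actual fire | detector, burnt toast) ≈ 0.1179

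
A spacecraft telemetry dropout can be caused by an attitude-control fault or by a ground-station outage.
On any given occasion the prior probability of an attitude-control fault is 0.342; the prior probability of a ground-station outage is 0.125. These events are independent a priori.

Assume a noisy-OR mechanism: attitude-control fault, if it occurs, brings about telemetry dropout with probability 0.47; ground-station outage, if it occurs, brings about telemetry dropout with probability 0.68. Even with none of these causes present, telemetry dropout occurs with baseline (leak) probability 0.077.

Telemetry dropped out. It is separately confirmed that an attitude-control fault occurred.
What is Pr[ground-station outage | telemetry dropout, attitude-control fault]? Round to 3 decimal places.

Under noisy-OR, P(telemetry dropout | causes) = 1 − (1−0.077)·∏(1−qᵢ) over the active causes.
Enumerate both values of ground-station outage and weight by the priors:
  P(telemetry dropout | attitude-control fault) = 0.51081×0.875 + 0.843459×0.125
        = 0.446959 + 0.105432 = 0.552391
The terms with ground-station outage present sum to 0.105432, so
  P(ground-station outage | telemetry dropout, attitude-control fault) = 0.105432 / 0.552391 ≈ 0.191

Pr[ground-station outage | telemetry dropout, attitude-control fault] ≈ 0.191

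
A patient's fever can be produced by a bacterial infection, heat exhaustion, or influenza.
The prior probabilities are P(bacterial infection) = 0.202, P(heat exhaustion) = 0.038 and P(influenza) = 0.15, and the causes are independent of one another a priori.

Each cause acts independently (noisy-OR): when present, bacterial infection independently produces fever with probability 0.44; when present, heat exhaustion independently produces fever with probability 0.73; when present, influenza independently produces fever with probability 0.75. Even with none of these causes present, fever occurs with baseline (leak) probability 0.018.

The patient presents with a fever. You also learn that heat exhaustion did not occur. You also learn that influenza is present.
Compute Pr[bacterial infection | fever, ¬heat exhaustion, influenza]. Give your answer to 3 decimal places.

Under noisy-OR, P(fever | causes) = 1 − (1−0.018)·∏(1−qᵢ) over the active causes.
By total probability over both values of bacterial infection:
  P(fever | ¬heat exhaustion, influenza) = 0.7545*0.798 + 0.86252*0.202
        = 0.602091 + 0.174229 = 0.776320
Keeping only the bacterial infection-present terms gives 0.174229, so
  P(bacterial infection | fever, ¬heat exhaustion, influenza) = 0.174229 / 0.776320 ≈ 0.224

Pr[bacterial infection | fever, ¬heat exhaustion, influenza] ≈ 0.224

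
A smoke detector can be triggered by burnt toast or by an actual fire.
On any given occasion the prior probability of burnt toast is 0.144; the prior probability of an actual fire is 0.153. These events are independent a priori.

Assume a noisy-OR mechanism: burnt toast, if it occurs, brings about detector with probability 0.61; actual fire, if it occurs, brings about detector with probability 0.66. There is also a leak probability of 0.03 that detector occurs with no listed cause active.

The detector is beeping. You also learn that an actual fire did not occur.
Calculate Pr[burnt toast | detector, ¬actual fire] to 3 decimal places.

Under noisy-OR, P(detector | causes) = 1 − (1−0.03)·∏(1−qᵢ) over the active causes.
Sum P(detector|·) weighted by the priors over both values of burnt toast:
  P(detector | ¬actual fire) = 0.03*0.856 + 0.6217*0.144
        = 0.025680 + 0.089525 = 0.115205
Keeping only the burnt toast-present terms gives 0.089525, so
  P(burnt toast | detector, ¬actual fire) = 0.089525 / 0.115205 ≈ 0.777

Pr[burnt toast | detector, ¬actual fire] ≈ 0.777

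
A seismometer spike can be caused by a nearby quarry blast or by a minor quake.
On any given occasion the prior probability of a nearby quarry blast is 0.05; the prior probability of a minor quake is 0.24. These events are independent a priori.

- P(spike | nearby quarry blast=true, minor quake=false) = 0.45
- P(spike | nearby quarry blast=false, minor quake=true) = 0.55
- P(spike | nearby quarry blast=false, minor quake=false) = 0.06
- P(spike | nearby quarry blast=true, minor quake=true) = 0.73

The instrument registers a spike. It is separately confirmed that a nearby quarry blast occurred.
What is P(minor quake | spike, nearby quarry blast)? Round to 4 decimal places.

P(minor quake | spike, nearby quarry blast) ≈ 0.3387

P(spike | nearby quarry blast) = 0.45·0.76 + 0.73·0.24 = 0.342000 + 0.175200 = 0.517200
The minor quake-present share is 0.73·0.24 = 0.175200.
P(minor quake | spike, nearby quarry blast) = 0.175200 / 0.517200 ≈ 0.3387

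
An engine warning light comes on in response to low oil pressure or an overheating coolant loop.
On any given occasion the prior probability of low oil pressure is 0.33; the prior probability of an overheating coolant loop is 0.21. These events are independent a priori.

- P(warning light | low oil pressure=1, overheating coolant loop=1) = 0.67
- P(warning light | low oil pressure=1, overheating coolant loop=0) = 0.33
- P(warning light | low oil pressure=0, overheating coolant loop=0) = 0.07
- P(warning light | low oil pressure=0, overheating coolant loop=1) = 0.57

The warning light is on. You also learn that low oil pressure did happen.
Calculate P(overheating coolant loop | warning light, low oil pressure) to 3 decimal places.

Sum P(warning light|·) weighted by the priors over both values of overheating coolant loop:
  P(warning light | low oil pressure) = 0.33*0.79 + 0.67*0.21
        = 0.260700 + 0.140700 = 0.401400
Configurations with overheating coolant loop contribute 0.140700, so
  P(overheating coolant loop | warning light, low oil pressure) = 0.140700 / 0.401400 ≈ 0.351

P(overheating coolant loop | warning light, low oil pressure) ≈ 0.351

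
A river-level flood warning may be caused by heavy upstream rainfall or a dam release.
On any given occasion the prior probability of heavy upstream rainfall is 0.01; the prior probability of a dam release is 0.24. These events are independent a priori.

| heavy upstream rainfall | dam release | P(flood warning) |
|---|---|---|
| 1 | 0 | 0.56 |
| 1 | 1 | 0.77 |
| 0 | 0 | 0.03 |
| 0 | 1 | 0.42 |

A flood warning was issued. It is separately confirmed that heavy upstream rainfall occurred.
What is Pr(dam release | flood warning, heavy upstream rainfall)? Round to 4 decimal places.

Enumerate both values of dam release and weight by the priors:
  P(flood warning | heavy upstream rainfall) = 0.56·0.76 + 0.77·0.24
        = 0.425600 + 0.184800 = 0.610400
The terms with dam release present sum to 0.184800, so
  P(dam release | flood warning, heavy upstream rainfall) = 0.184800 / 0.610400 ≈ 0.3028

Pr(dam release | flood warning, heavy upstream rainfall) ≈ 0.3028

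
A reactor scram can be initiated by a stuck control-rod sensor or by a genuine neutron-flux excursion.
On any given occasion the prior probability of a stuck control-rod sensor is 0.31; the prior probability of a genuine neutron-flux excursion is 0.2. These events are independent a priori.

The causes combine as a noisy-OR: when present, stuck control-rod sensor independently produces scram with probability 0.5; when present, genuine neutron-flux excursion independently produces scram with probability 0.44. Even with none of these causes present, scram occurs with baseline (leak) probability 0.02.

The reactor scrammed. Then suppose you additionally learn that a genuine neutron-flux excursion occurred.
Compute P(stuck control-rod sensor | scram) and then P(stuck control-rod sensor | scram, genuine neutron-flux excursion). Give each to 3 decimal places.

P(stuck control-rod sensor | scram) ≈ 0.701; P(stuck control-rod sensor | scram, genuine neutron-flux excursion) ≈ 0.419

Under noisy-OR, P(scram | causes) = 1 − (1−0.02)·∏(1−qᵢ) over the active causes.
P(scram) = 0.02*0.69*0.8 + 0.4512*0.69*0.2 + 0.51*0.31*0.8 + 0.7256*0.31*0.2 = 0.011040 + 0.062266 + 0.126480 + 0.044987 = 0.244773
Restricting to configurations with stuck control-rod sensor present: 0.126480 + 0.044987 = 0.171467.
P(stuck control-rod sensor | scram) = 0.171467 / 0.244773 ≈ 0.701

Now also conditioning on genuine neutron-flux excursion=true:
Weight on stuck control-rod sensor=true, given the evidence: 0.7256×0.31 = 0.224936
Denominator P(scram | genuine neutron-flux excursion): 0.4512×0.69 + 0.7256×0.31 = 0.536264
Posterior = 0.224936 / 0.536264 ≈ 0.419
Conditioning on genuine neutron-flux excursion lowers the posterior on stuck control-rod sensor: the classic explaining-away effect in a common-effect structure.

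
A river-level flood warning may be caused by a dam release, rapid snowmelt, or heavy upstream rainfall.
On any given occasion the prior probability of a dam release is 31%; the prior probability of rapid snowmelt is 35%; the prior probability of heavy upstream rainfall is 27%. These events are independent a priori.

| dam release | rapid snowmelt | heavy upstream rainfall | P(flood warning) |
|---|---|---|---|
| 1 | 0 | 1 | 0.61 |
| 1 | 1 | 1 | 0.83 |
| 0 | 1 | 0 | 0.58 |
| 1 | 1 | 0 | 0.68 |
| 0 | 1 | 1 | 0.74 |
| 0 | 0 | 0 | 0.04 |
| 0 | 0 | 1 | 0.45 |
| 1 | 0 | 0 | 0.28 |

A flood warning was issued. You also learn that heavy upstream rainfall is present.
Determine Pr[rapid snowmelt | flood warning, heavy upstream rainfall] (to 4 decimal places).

Pr[rapid snowmelt | flood warning, heavy upstream rainfall] ≈ 0.4528

For the numerator, keep only rapid snowmelt=true terms: 0.178710 + 0.090055 = 0.268765
Normalizer over all consistent configurations: 0.45*0.69*0.65 + 0.74*0.69*0.35 + 0.61*0.31*0.65 + 0.83*0.31*0.35 = 0.593505
Posterior = 0.268765 / 0.593505 ≈ 0.4528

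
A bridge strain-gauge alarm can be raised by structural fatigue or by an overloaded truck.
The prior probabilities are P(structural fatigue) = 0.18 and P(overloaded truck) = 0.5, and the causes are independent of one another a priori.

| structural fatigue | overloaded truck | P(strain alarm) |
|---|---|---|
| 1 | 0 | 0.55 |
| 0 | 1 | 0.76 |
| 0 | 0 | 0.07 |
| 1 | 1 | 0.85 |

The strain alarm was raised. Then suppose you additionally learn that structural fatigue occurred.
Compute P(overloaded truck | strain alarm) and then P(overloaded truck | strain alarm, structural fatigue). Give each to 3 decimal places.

Enumerate the 4 (structural fatigue, overloaded truck) configurations and weight by the priors:
  P(strain alarm) = 0.07·0.82·0.5 + 0.76·0.82·0.5 + 0.55·0.18·0.5 + 0.85·0.18·0.5
        = 0.028700 + 0.311600 + 0.049500 + 0.076500 = 0.466300
The terms with overloaded truck present sum to 0.388100, so
  P(overloaded truck | strain alarm) = 0.388100 / 0.466300 ≈ 0.832

With the extra evidence:
Sum P(strain alarm|·) weighted by the priors over both values of overloaded truck:
  P(strain alarm | structural fatigue) = 0.55·0.5 + 0.85·0.5
        = 0.275000 + 0.425000 = 0.700000
Keeping only the overloaded truck-present terms gives 0.425000, so
  P(overloaded truck | strain alarm, structural fatigue) = 0.425000 / 0.700000 ≈ 0.607
This is intercausal reasoning (explaining away): once structural fatigue accounts for the strain alarm, overloaded truck becomes less likely.

P(overloaded truck | strain alarm) ≈ 0.832; P(overloaded truck | strain alarm, structural fatigue) ≈ 0.607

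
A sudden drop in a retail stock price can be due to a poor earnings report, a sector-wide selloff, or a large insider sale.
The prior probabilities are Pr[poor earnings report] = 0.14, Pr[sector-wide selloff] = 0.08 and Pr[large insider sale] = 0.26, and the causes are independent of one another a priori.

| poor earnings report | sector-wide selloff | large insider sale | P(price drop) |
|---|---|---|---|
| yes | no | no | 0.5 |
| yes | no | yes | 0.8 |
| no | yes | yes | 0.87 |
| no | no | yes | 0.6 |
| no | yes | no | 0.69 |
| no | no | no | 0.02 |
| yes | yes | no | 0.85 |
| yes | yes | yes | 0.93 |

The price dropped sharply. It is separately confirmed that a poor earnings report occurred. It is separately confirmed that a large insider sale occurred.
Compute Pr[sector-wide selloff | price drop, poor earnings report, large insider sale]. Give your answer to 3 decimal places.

Pr[sector-wide selloff | price drop, poor earnings report, large insider sale] ≈ 0.092

P(price drop | poor earnings report, large insider sale) = 0.8×0.92 + 0.93×0.08 = 0.736000 + 0.074400 = 0.810400
Restricting to configurations with sector-wide selloff present: 0.93×0.08 = 0.074400.
So P(sector-wide selloff | price drop, poor earnings report, large insider sale) = 0.074400/0.810400 ≈ 0.092.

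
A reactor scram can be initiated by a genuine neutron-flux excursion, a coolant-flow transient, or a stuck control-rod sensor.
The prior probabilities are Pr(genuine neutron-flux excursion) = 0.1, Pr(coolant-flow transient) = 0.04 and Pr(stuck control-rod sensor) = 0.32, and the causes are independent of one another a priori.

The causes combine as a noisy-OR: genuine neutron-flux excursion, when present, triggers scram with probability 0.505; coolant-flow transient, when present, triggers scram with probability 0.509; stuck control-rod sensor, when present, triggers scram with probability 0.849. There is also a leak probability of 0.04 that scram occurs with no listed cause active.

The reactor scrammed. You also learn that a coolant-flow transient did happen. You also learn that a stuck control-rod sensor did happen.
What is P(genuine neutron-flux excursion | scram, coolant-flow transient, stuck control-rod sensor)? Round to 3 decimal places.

P(genuine neutron-flux excursion | scram, coolant-flow transient, stuck control-rod sensor) ≈ 0.103

Under noisy-OR, P(scram | causes) = 1 − (1−0.04)·∏(1−qᵢ) over the active causes.
P(scram | coolant-flow transient, stuck control-rod sensor) = 0.928825*0.9 + 0.964768*0.1 = 0.835943 + 0.096477 = 0.932420
Of this, 0.096477 comes from 0.964768*0.1 (the genuine neutron-flux excursion=true cases).
So P(genuine neutron-flux excursion | scram, coolant-flow transient, stuck control-rod sensor) = 0.096477/0.932420 ≈ 0.103.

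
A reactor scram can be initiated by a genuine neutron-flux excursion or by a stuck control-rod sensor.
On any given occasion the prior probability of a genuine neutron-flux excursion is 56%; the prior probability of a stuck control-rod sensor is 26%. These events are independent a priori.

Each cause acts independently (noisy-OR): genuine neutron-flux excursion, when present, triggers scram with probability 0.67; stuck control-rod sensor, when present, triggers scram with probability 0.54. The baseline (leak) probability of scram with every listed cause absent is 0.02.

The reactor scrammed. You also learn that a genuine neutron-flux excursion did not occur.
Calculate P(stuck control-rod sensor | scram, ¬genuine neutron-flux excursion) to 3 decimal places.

Under noisy-OR, P(scram | causes) = 1 − (1−0.02)·∏(1−qᵢ) over the active causes.
Sum P(scram|·) weighted by the priors over both values of stuck control-rod sensor:
  P(scram | ¬genuine neutron-flux excursion) = 0.02×0.74 + 0.5492×0.26
        = 0.014800 + 0.142792 = 0.157592
The terms with stuck control-rod sensor present sum to 0.142792, so
  P(stuck control-rod sensor | scram, ¬genuine neutron-flux excursion) = 0.142792 / 0.157592 ≈ 0.906

P(stuck control-rod sensor | scram, ¬genuine neutron-flux excursion) ≈ 0.906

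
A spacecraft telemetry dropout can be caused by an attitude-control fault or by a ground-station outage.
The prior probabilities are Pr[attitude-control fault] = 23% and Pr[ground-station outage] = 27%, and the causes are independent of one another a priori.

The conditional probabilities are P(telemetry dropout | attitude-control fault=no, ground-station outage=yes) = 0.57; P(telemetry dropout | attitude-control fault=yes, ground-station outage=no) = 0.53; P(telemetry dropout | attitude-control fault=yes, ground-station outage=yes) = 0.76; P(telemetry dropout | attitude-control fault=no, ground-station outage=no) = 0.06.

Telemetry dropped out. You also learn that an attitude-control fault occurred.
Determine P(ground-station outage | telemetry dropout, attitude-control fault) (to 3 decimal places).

Enumerate both values of ground-station outage and weight by the priors:
  P(telemetry dropout | attitude-control fault) = 0.53×0.73 + 0.76×0.27
        = 0.386900 + 0.205200 = 0.592100
Keeping only the ground-station outage-present terms gives 0.205200, so
  P(ground-station outage | telemetry dropout, attitude-control fault) = 0.205200 / 0.592100 ≈ 0.347

P(ground-station outage | telemetry dropout, attitude-control fault) ≈ 0.347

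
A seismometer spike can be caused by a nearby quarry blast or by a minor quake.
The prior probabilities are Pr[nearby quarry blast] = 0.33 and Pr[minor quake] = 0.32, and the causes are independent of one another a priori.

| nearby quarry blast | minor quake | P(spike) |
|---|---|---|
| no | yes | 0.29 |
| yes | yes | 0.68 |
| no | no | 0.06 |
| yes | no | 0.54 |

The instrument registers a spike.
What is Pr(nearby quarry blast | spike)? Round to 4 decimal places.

Pr(nearby quarry blast | spike) ≈ 0.6831

For the numerator, keep only nearby quarry blast=true terms: 0.121176 + 0.071808 = 0.192984
Denominator P(spike): 0.06*0.67*0.68 + 0.29*0.67*0.32 + 0.54*0.33*0.68 + 0.68*0.33*0.32 = 0.282496
Posterior = 0.192984 / 0.282496 ≈ 0.6831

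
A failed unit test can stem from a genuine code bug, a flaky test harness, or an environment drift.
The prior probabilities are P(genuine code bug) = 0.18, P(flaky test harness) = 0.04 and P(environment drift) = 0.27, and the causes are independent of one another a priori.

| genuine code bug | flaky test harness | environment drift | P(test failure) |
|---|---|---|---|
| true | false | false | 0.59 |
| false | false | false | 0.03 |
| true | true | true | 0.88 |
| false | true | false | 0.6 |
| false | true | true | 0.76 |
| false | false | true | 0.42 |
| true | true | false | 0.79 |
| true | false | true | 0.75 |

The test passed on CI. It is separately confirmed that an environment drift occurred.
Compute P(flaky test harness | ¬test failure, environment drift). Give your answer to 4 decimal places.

By total probability over the 4 (genuine code bug, flaky test harness) configurations:
  P(¬test failure | environment drift) = 0.58×0.82×0.96 + 0.24×0.82×0.04 + 0.25×0.18×0.96 + 0.12×0.18×0.04
        = 0.456576 + 0.007872 + 0.043200 + 0.000864 = 0.508512
Configurations with flaky test harness contribute 0.008736, so
  P(flaky test harness | ¬test failure, environment drift) = 0.008736 / 0.508512 ≈ 0.0172

P(flaky test harness | ¬test failure, environment drift) ≈ 0.0172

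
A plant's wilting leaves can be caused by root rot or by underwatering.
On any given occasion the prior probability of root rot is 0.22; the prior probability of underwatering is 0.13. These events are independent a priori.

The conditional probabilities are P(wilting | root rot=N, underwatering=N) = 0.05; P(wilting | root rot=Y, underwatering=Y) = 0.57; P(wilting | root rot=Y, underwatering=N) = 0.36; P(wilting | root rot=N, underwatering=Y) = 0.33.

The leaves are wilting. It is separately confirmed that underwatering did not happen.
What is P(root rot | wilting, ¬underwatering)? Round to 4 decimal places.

P(root rot | wilting, ¬underwatering) ≈ 0.6701

P(wilting | ¬underwatering) = 0.05·0.78 + 0.36·0.22 = 0.039000 + 0.079200 = 0.118200
Restricting to configurations with root rot present: 0.36·0.22 = 0.079200.
Hence the posterior is 0.079200/0.118200 ≈ 0.6701.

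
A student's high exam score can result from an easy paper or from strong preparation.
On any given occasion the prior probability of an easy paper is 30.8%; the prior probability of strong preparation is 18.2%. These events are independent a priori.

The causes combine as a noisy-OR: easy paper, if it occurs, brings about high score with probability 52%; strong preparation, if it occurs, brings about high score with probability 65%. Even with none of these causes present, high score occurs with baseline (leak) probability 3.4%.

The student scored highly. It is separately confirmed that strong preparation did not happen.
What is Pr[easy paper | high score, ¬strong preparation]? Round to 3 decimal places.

Pr[easy paper | high score, ¬strong preparation] ≈ 0.875

Under noisy-OR, P(high score | causes) = 1 − (1−0.034)·∏(1−qᵢ) over the active causes.
For the numerator, keep only easy paper=true terms: 0.53632·0.308 = 0.165187
The normalizing constant is 0.034·0.692 + 0.53632·0.308 = 0.188715
P(easy paper | high score, ¬strong preparation) = 0.165187/0.188715 ≈ 0.875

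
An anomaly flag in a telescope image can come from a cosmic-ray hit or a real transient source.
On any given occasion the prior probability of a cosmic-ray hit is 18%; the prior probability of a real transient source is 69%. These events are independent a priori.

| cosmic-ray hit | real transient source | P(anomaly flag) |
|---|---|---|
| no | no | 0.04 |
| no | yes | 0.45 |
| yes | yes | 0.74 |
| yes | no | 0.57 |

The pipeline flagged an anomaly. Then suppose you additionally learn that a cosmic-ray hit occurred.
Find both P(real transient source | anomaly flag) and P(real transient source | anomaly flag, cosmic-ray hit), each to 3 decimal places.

P(real transient source | anomaly flag) ≈ 0.892; P(real transient source | anomaly flag, cosmic-ray hit) ≈ 0.743

By total probability over the 4 (cosmic-ray hit, real transient source) configurations:
  P(anomaly flag) = 0.04·0.82·0.31 + 0.45·0.82·0.69 + 0.57·0.18·0.31 + 0.74·0.18·0.69
        = 0.010168 + 0.254610 + 0.031806 + 0.091908 = 0.388492
The terms with real transient source present sum to 0.346518, so
  P(real transient source | anomaly flag) = 0.346518 / 0.388492 ≈ 0.892

With the extra evidence:
For the numerator, keep only real transient source=true terms: 0.74*0.69 = 0.510600
Normalizer over all consistent configurations: 0.57*0.31 + 0.74*0.69 = 0.687300
Posterior = 0.510600 / 0.687300 ≈ 0.743
— cosmic-ray hit explains away the evidence for real transient source.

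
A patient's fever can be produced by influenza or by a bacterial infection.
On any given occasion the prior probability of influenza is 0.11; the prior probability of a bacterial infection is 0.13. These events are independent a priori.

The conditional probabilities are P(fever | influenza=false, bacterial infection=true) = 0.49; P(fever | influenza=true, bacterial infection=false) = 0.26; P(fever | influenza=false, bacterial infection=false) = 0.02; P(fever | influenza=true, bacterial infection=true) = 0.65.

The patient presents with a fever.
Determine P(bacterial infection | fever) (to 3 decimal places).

Enumerate the 4 (influenza, bacterial infection) configurations and weight by the priors:
  P(fever) = 0.02·0.89·0.87 + 0.49·0.89·0.13 + 0.26·0.11·0.87 + 0.65·0.11·0.13
        = 0.015486 + 0.056693 + 0.024882 + 0.009295 = 0.106356
The terms with bacterial infection present sum to 0.065988, so
  P(bacterial infection | fever) = 0.065988 / 0.106356 ≈ 0.620

P(bacterial infection | fever) ≈ 0.620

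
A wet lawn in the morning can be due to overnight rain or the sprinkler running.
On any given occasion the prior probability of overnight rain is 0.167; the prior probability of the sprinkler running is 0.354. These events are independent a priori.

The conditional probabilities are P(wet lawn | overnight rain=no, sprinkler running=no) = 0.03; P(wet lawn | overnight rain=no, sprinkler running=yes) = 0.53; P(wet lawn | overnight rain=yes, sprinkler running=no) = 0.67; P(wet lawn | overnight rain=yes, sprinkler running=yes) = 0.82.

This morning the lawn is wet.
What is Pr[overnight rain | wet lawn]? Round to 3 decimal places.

Pr[overnight rain | wet lawn] ≈ 0.412

Weight on overnight rain=true, given the evidence: 0.072281 + 0.048477 = 0.120758
Normalizer over all consistent configurations: 0.03*0.833*0.646 + 0.53*0.833*0.354 + 0.67*0.167*0.646 + 0.82*0.167*0.354 = 0.293189
Posterior = 0.120758 / 0.293189 ≈ 0.412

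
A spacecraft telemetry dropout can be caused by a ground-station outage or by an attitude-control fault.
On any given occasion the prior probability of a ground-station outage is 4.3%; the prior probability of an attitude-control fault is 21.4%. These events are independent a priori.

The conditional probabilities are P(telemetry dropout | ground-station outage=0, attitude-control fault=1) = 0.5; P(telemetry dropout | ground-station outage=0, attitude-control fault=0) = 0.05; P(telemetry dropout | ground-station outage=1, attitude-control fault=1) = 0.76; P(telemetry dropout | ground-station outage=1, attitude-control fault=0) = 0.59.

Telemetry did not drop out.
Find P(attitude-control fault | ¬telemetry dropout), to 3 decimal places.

P(attitude-control fault | ¬telemetry dropout) ≈ 0.126

P(¬telemetry dropout) = 0.95·0.957·0.786 + 0.5·0.957·0.214 + 0.41·0.043·0.786 + 0.24·0.043·0.214 = 0.714592 + 0.102399 + 0.013857 + 0.002208 = 0.833056
The attitude-control fault-present share is 0.102399 + 0.002208 = 0.104607.
P(attitude-control fault | ¬telemetry dropout) = 0.104607 / 0.833056 ≈ 0.126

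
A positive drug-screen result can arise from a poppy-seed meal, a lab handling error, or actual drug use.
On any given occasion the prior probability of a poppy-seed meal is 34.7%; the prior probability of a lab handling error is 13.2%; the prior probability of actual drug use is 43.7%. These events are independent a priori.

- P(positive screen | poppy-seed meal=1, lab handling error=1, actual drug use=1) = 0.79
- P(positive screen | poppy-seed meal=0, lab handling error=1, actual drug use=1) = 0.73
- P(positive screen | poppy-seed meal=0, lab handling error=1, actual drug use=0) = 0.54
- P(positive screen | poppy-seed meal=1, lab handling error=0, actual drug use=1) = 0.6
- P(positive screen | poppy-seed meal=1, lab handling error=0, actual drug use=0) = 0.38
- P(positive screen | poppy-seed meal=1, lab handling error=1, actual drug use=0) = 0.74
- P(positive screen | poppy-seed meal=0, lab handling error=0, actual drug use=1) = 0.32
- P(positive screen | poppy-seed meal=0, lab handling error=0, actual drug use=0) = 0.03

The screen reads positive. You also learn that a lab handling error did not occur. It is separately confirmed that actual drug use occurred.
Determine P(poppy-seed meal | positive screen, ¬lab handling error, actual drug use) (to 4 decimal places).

Numerator (weight on configurations with poppy-seed meal): 0.6·0.347 = 0.208200
The normalizing constant is 0.32·0.653 + 0.6·0.347 = 0.417160
Posterior = 0.208200 / 0.417160 ≈ 0.4991

P(poppy-seed meal | positive screen, ¬lab handling error, actual drug use) ≈ 0.4991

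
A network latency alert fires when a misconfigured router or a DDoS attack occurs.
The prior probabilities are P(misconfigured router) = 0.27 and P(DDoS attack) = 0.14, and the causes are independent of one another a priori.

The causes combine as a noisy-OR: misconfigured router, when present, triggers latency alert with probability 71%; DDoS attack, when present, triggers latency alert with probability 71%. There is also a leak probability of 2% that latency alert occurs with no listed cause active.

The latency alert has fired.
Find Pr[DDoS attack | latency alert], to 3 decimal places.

Under noisy-OR, P(latency alert | causes) = 1 − (1−0.02)·∏(1−qᵢ) over the active causes.
By total probability over the 4 (misconfigured router, DDoS attack) configurations:
  P(latency alert) = 0.02×0.73×0.86 + 0.7158×0.73×0.14 + 0.7158×0.27×0.86 + 0.917582×0.27×0.14
        = 0.012556 + 0.073155 + 0.166209 + 0.034685 = 0.286605
Configurations with DDoS attack contribute 0.107840, so
  P(DDoS attack | latency alert) = 0.107840 / 0.286605 ≈ 0.376

Pr[DDoS attack | latency alert] ≈ 0.376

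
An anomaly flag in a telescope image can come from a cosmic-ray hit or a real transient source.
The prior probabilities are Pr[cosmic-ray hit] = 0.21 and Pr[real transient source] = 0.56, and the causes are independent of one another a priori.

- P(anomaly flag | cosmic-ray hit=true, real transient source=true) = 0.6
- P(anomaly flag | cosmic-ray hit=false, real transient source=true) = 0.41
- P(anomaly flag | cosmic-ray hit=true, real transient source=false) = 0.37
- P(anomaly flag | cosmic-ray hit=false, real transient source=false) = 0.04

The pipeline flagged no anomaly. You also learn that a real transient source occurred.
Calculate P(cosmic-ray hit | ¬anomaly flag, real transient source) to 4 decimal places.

P(cosmic-ray hit | ¬anomaly flag, real transient source) ≈ 0.1527

Weight on cosmic-ray hit=true, given the evidence: 0.4×0.21 = 0.084000
The normalizing constant is 0.59×0.79 + 0.4×0.21 = 0.550100
P(cosmic-ray hit | ¬anomaly flag, real transient source) = 0.084000/0.550100 ≈ 0.1527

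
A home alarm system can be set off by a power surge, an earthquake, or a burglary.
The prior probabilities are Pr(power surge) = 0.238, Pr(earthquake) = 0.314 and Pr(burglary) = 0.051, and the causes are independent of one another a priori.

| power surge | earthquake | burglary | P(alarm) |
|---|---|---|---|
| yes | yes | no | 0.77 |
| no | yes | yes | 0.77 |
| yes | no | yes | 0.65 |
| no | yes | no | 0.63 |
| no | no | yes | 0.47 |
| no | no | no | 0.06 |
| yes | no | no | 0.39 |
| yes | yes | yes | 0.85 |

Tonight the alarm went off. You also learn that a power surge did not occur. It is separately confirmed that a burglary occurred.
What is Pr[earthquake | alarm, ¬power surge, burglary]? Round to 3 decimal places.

P(alarm | ¬power surge, burglary) = 0.47×0.686 + 0.77×0.314 = 0.322420 + 0.241780 = 0.564200
The earthquake-present share is 0.77×0.314 = 0.241780.
Hence the posterior is 0.241780/0.564200 ≈ 0.429.

Pr[earthquake | alarm, ¬power surge, burglary] ≈ 0.429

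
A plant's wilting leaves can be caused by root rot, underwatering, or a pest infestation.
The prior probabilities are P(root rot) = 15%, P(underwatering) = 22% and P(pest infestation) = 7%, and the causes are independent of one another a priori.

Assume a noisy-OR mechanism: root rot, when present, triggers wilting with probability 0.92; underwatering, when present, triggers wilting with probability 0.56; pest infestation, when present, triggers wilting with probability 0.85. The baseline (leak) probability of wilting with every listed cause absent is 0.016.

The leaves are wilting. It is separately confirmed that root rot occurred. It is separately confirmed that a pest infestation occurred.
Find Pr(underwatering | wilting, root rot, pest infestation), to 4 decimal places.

Under noisy-OR, P(wilting | causes) = 1 − (1−0.016)·∏(1−qᵢ) over the active causes.
P(wilting | root rot, pest infestation) = 0.988192*0.78 + 0.994804*0.22 = 0.770790 + 0.218857 = 0.989647
Of this, 0.218857 comes from 0.994804*0.22 (the underwatering=true cases).
So P(underwatering | wilting, root rot, pest infestation) = 0.218857/0.989647 ≈ 0.2211.

Pr(underwatering | wilting, root rot, pest infestation) ≈ 0.2211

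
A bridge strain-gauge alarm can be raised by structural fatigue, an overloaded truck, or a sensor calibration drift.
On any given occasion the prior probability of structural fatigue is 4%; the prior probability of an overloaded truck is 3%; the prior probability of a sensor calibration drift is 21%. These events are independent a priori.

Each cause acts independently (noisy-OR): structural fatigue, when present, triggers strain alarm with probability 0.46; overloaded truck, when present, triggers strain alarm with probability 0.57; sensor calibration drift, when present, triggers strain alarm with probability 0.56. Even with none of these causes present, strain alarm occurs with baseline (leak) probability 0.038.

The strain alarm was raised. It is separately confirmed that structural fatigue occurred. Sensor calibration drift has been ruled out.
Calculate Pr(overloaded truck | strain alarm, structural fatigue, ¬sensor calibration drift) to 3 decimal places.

Pr(overloaded truck | strain alarm, structural fatigue, ¬sensor calibration drift) ≈ 0.048

Under noisy-OR, P(strain alarm | causes) = 1 − (1−0.038)·∏(1−qᵢ) over the active causes.
Sum P(strain alarm|·) weighted by the priors over both values of overloaded truck:
  P(strain alarm | structural fatigue, ¬sensor calibration drift) = 0.48052*0.97 + 0.776624*0.03
        = 0.466104 + 0.023299 = 0.489403
The terms with overloaded truck present sum to 0.023299, so
  P(overloaded truck | strain alarm, structural fatigue, ¬sensor calibration drift) = 0.023299 / 0.489403 ≈ 0.048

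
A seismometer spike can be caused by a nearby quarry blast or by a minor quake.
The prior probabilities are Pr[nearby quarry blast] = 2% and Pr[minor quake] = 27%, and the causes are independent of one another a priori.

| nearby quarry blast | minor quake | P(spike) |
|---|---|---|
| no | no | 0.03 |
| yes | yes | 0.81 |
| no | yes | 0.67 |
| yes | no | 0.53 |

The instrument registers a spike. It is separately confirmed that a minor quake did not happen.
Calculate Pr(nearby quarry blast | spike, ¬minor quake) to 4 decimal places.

P(spike | ¬minor quake) = 0.03×0.98 + 0.53×0.02 = 0.029400 + 0.010600 = 0.040000
Of this, 0.010600 comes from 0.53×0.02 (the nearby quarry blast=true cases).
P(nearby quarry blast | spike, ¬minor quake) = 0.010600 / 0.040000 ≈ 0.2650

Pr(nearby quarry blast | spike, ¬minor quake) ≈ 0.2650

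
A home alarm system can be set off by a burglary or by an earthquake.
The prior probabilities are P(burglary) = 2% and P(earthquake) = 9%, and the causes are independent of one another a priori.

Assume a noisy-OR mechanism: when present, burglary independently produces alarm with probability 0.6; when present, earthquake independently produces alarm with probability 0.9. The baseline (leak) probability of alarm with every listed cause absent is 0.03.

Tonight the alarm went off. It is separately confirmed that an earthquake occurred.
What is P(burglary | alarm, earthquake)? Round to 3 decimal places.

P(burglary | alarm, earthquake) ≈ 0.021

Under noisy-OR, P(alarm | causes) = 1 − (1−0.03)·∏(1−qᵢ) over the active causes.
By total probability over both values of burglary:
  P(alarm | earthquake) = 0.903·0.98 + 0.9612·0.02
        = 0.884940 + 0.019224 = 0.904164
Configurations with burglary contribute 0.019224, so
  P(burglary | alarm, earthquake) = 0.019224 / 0.904164 ≈ 0.021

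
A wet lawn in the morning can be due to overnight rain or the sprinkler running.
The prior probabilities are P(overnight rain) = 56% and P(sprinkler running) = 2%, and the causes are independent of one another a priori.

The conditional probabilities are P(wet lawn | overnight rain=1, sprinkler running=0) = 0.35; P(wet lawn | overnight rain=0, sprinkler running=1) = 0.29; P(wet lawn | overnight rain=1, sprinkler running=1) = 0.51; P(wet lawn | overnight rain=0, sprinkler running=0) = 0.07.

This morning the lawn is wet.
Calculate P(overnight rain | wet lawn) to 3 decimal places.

P(wet lawn) = 0.07*0.44*0.98 + 0.29*0.44*0.02 + 0.35*0.56*0.98 + 0.51*0.56*0.02 = 0.030184 + 0.002552 + 0.192080 + 0.005712 = 0.230528
Of this, 0.197792 comes from 0.192080 + 0.005712 (the overnight rain=true cases).
So P(overnight rain | wet lawn) = 0.197792/0.230528 ≈ 0.858.

P(overnight rain | wet lawn) ≈ 0.858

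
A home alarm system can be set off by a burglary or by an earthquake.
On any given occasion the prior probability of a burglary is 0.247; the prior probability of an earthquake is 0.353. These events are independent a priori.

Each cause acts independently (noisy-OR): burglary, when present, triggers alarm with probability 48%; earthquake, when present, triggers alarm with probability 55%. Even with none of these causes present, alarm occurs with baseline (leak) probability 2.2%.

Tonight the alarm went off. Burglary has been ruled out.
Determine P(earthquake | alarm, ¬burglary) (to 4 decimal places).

P(earthquake | alarm, ¬burglary) ≈ 0.9328

Under noisy-OR, P(alarm | causes) = 1 − (1−0.022)·∏(1−qᵢ) over the active causes.
Numerator (weight on configurations with earthquake): 0.5599·0.353 = 0.197645
Denominator P(alarm | ¬burglary): 0.022·0.647 + 0.5599·0.353 = 0.211879
P(earthquake | alarm, ¬burglary) = 0.197645/0.211879 ≈ 0.9328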